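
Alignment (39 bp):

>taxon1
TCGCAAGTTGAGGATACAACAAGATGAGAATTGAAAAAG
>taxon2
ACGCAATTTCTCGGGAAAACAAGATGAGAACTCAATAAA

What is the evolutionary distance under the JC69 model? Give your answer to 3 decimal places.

The sequences differ at 12 of 39 sites, so p = 12/39 ≈ 0.307692.
d = −(3/4) ln(1 − 4p/3) = −0.75 ln(1 − 0.410256) = −0.75 ln(0.589744)
  = −0.75 × (-0.528067) = 0.396050 substitutions/site.

0.396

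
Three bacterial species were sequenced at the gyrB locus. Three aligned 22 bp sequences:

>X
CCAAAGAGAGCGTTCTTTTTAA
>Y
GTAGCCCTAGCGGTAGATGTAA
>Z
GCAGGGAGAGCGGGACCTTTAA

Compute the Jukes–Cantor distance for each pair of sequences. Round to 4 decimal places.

d(X,Y) = 0.9745, d(X,Z) = 0.4975, d(Y,Z) = 0.5913

X–Y: 12/22 sites differ → p ≈ 0.545455, d = −0.75 ln(1 − 0.727273) = 0.974463 ≈ 0.9745.
X–Z: 8/22 sites differ → p ≈ 0.363636, d = −0.75 ln(1 − 0.484848) = 0.497470 ≈ 0.4975.
Y–Z: 9/22 sites differ → p ≈ 0.409091, d = −0.75 ln(1 − 0.545455) = 0.591344 ≈ 0.5913.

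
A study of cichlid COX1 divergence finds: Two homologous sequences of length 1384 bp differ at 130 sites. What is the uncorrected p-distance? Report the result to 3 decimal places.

p = 130/1384 = 0.093930… ≈ 0.094 (to 3 d.p.).

0.094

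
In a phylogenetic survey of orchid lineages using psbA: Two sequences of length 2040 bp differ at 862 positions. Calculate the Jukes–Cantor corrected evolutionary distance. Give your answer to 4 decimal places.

p = 862/2040 ≈ 0.422549.
d = −(3/4) ln(1 − 4p/3) = −0.75 ln(1 − 0.563399) = −0.75 ln(0.436601)
  = −0.75 × (-0.828736) = 0.621552 substitutions/site.

0.6216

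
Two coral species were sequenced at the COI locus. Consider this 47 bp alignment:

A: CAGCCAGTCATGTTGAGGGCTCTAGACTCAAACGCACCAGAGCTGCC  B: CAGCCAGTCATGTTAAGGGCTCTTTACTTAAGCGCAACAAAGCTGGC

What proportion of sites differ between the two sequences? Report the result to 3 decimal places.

The sequences differ at 8 of 47 positions (sites 15, 24, 25, 29, 32, 37, 40, 46).
p = 8/47 = 0.170212… ≈ 0.170 (to 3 d.p.).

0.170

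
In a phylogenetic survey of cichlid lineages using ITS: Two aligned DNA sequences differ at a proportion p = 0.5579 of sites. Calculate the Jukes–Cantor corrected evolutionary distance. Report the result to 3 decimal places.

d = −(3/4) ln(1 − 4p/3) = −0.75 ln(1 − 0.743867) = −0.75 ln(0.256133)
  = −0.75 × (-1.362058) = 1.021544 substitutions/site.

1.022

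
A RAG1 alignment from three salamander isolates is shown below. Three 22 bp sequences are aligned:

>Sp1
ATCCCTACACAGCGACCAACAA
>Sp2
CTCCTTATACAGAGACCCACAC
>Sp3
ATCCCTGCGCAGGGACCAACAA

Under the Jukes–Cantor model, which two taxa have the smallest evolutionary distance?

Sp1–Sp2: 6/22 differ, p = 0.273, d = 0.339.
Sp1–Sp3: 3/22 differ, p = 0.136, d = 0.151.
Sp2–Sp3: 8/22 differ, p = 0.364, d = 0.497.
The smallest distance is between Sp1 and Sp3.

Sp1 and Sp3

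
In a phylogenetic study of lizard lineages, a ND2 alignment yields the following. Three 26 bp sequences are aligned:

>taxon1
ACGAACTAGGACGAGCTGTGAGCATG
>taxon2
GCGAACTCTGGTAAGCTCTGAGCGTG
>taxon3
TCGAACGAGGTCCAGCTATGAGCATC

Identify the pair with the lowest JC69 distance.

taxon1 and taxon3

taxon1–taxon2: 8/26 differ, p = 0.308, d = 0.396.
taxon1–taxon3: 6/26 differ, p = 0.231, d = 0.276.
taxon2–taxon3: 10/26 differ, p = 0.385, d = 0.539.
The smallest distance is between taxon1 and taxon3.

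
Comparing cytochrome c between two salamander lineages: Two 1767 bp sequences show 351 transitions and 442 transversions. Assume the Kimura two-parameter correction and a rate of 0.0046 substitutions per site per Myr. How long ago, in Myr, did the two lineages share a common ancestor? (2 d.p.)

75.51

P = 351/1767 ≈ 0.198642 and Q = 442/1767 ≈ 0.250141.
Under the Kimura two-parameter model, d = −½ ln(1 − 2P − Q) − ¼ ln(1 − 2Q).
1 − 2P − Q = 0.352575, giving −½ ln(0.352575) = 0.521246.
1 − 2Q = 0.499718, giving −¼ ln(0.499718) = 0.173428.
d = 0.521246 + 0.173428 = 0.694674.
Under a molecular clock d = 2μt, so t = d/(2μ) = 0.694674 / (2 × 0.0046) = 75.51 Myr.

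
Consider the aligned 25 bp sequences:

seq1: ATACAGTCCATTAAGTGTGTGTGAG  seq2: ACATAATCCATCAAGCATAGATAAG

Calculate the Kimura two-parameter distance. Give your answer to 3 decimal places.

Of 25 sites, 9 differences are transitions and 1 are transversions, so P = 9/25 = 0.36 and Q = 1/25 = 0.04.
Under the Kimura two-parameter model, d = −½ ln(1 − 2P − Q) − ¼ ln(1 − 2Q).
1 − 2P − Q = 0.24, giving −½ ln(0.24) = 0.713558.
1 − 2Q = 0.92, giving −¼ ln(0.92) = 0.020845.
d = 0.713558 + 0.020845 = 0.734403.

0.734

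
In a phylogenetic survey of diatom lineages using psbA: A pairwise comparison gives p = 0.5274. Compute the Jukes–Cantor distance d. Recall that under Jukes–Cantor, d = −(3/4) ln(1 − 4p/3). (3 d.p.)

0.911

d = −(3/4) ln(1 − 4p/3) = −0.75 ln(1 − 0.7032) = −0.75 ln(0.2968)
  = −0.75 × (-1.214697) = 0.911023 substitutions/site.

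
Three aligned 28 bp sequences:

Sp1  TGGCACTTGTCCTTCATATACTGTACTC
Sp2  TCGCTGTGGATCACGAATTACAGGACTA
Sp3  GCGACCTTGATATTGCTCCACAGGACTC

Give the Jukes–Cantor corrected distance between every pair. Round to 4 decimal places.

d(Sp1,Sp2) = 0.8240, d(Sp1,Sp3) = 0.7238, d(Sp2,Sp3) = 0.7238

Sp1–Sp2: 14/28 sites differ → p = 0.5, d = −0.75 ln(1 − 0.666667) = 0.823960 ≈ 0.8240.
Sp1–Sp3: 13/28 sites differ → p ≈ 0.464286, d = −0.75 ln(1 − 0.619048) = 0.723811 ≈ 0.7238.
Sp2–Sp3: 13/28 sites differ → p ≈ 0.464286, d = −0.75 ln(1 − 0.619048) = 0.723811 ≈ 0.7238.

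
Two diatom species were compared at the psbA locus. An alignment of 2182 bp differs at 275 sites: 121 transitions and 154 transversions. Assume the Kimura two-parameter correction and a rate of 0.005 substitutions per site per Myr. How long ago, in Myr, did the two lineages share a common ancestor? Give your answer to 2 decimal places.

P = 121/2182 ≈ 0.055454 and Q = 154/2182 ≈ 0.070577.
Under the Kimura two-parameter model, d = −½ ln(1 − 2P − Q) − ¼ ln(1 − 2Q).
1 − 2P − Q = 0.818515, giving −½ ln(0.818515) = 0.100132.
1 − 2Q = 0.858846, giving −¼ ln(0.858846) = 0.038041.
d = 0.100132 + 0.038041 = 0.138173.
Under a molecular clock d = 2μt, so t = d/(2μ) = 0.138173 / (2 × 0.005) = 13.82 Myr.

13.82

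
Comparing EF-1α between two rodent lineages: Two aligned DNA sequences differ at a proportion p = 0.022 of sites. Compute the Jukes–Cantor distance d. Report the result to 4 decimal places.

d = −(3/4) ln(1 − 4p/3) = −0.75 ln(1 − 0.029333) = −0.75 ln(0.970667)
  = −0.75 × (-0.029772) = 0.022329 substitutions/site.

0.0223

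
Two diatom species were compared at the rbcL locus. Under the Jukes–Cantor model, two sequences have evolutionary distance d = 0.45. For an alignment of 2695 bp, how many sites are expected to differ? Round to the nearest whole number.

Invert JC69: p = (3/4)(1 − e^(−4d/3)) = 0.75 × (1 − e^(-0.6)) = 0.75 × (1 − 0.548812) = 0.338391.
Expected differing sites = pL ≈ 0.338391 × 2695 = 911.963745 ≈ 912.

912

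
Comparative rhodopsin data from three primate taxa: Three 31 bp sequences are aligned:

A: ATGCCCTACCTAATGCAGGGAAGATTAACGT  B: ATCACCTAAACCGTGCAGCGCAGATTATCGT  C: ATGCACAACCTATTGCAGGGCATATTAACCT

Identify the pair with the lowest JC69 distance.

A–B: 10/31 differ, p = 0.323, d = 0.422.
A–C: 6/31 differ, p = 0.194, d = 0.224.
B–C: 13/31 differ, p = 0.419, d = 0.614.
The smallest distance is between A and C.

A and C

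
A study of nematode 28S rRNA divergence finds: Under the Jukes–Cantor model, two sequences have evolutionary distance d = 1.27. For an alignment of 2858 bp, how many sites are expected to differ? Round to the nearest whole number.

Invert JC69: p = (3/4)(1 − e^(−4d/3)) = 0.75 × (1 − e^(-1.693333)) = 0.75 × (1 − 0.183906) = 0.612071.
Expected differing sites = pL ≈ 0.612071 × 2858 = 1749.298918 ≈ 1749.

1749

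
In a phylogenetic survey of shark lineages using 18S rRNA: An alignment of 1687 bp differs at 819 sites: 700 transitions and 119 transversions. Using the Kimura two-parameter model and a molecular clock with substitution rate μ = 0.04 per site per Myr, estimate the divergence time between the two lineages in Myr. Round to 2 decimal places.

14.89

P = 700/1687 ≈ 0.414938 and Q = 119/1687 ≈ 0.070539.
Under the Kimura two-parameter model, d = −½ ln(1 − 2P − Q) − ¼ ln(1 − 2Q).
1 − 2P − Q = 0.099585, giving −½ ln(0.099585) = 1.153372.
1 − 2Q = 0.858922, giving −¼ ln(0.858922) = 0.038019.
d = 1.153372 + 0.038019 = 1.191391.
Under a molecular clock d = 2μt, so t = d/(2μ) = 1.191391 / (2 × 0.04) = 14.89 Myr.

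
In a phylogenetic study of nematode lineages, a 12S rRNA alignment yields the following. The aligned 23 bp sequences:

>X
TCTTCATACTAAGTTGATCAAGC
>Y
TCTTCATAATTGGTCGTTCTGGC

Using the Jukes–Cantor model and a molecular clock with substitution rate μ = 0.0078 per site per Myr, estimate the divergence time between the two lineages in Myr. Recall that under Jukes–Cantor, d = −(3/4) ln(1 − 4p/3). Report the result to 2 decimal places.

The sequences differ at 7 of 23 sites (9, 11, 12, 15, 17, 20, 21), so p = 7/23 ≈ 0.304348.
d = −(3/4) ln(1 − 4p/3) = −0.75 ln(1 − 0.405797) = −0.75 ln(0.594203)
  = −0.75 × (-0.520534) = 0.390401 substitutions/site.
Under a molecular clock d = 2μt, so t = d/(2μ) = 0.390401 / (2 × 0.0078) = 25.03 Myr.

25.03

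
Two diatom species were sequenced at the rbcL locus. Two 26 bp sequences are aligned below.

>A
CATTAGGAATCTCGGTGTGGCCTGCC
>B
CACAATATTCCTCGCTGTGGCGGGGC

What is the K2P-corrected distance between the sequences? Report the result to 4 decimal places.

Of 26 sites, 3 differences are transitions and 8 are transversions, so P = 3/26 ≈ 0.115385 and Q = 8/26 ≈ 0.307692.
Under the Kimura two-parameter model, d = −½ ln(1 − 2P − Q) − ¼ ln(1 − 2Q).
1 − 2P − Q = 0.461538, giving −½ ln(0.461538) = 0.386595.
1 − 2Q = 0.384616, giving −¼ ln(0.384616) = 0.238877.
d = 0.386595 + 0.238877 = 0.625472.

0.6255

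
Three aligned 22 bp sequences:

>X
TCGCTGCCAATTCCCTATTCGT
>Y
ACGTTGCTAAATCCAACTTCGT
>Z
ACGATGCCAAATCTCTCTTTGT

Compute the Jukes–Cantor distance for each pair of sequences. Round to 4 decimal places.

X–Y: 7/22 sites differ → p ≈ 0.318182, d = −0.75 ln(1 − 0.424243) = 0.414052 ≈ 0.4141.
X–Z: 6/22 sites differ → p ≈ 0.272727, d = −0.75 ln(1 − 0.363636) = 0.338988 ≈ 0.3390.
Y–Z: 6/22 sites differ → p ≈ 0.272727, d = −0.75 ln(1 − 0.363636) = 0.338988 ≈ 0.3390.

d(X,Y) = 0.4141, d(X,Z) = 0.3390, d(Y,Z) = 0.3390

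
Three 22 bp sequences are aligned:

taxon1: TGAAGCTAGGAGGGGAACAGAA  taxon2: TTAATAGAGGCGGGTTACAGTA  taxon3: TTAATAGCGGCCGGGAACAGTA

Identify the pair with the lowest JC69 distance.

taxon2 and taxon3

taxon1–taxon2: 8/22 differ, p = 0.364, d = 0.497.
taxon1–taxon3: 8/22 differ, p = 0.364, d = 0.497.
taxon2–taxon3: 4/22 differ, p = 0.182, d = 0.208.
The smallest distance is between taxon2 and taxon3.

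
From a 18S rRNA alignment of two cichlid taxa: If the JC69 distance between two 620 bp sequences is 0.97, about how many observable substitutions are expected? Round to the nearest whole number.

337

Invert JC69: p = (3/4)(1 − e^(−4d/3)) = 0.75 × (1 − e^(-1.293333)) = 0.75 × (1 − 0.274355) = 0.544234.
Expected differing sites = pL ≈ 0.544234 × 620 = 337.42508 ≈ 337.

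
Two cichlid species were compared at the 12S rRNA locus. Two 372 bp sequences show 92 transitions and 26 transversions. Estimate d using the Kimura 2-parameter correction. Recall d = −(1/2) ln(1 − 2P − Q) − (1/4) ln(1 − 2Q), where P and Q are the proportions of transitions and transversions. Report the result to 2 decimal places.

0.45

P = 92/372 ≈ 0.247312 and Q = 26/372 ≈ 0.069892.
Under the Kimura two-parameter model, d = −½ ln(1 − 2P − Q) − ¼ ln(1 − 2Q).
1 − 2P − Q = 0.435484, giving −½ ln(0.435484) = 0.415649.
1 − 2Q = 0.860216, giving −¼ ln(0.860216) = 0.037643.
d = 0.415649 + 0.037643 = 0.453292.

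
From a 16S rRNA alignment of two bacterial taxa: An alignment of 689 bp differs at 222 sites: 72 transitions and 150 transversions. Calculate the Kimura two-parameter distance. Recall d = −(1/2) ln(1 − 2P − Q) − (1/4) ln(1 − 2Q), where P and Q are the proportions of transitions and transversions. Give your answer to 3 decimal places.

0.421

P = 72/689 ≈ 0.104499 and Q = 150/689 ≈ 0.217707.
Under the Kimura two-parameter model, d = −½ ln(1 − 2P − Q) − ¼ ln(1 − 2Q).
1 − 2P − Q = 0.573295, giving −½ ln(0.573295) = 0.278177.
1 − 2Q = 0.564586, giving −¼ ln(0.564586) = 0.142916.
d = 0.278177 + 0.142916 = 0.421093.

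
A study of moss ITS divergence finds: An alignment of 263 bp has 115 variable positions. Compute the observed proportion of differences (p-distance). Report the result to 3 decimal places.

p = 115/263 = 0.437262… ≈ 0.437 (to 3 d.p.).

0.437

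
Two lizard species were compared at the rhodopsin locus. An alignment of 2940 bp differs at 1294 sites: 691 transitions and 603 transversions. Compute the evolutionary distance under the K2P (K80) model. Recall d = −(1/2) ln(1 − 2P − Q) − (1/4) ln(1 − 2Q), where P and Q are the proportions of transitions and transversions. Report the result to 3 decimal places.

P = 691/2940 ≈ 0.235034 and Q = 603/2940 ≈ 0.205102.
Under the Kimura two-parameter model, d = −½ ln(1 − 2P − Q) − ¼ ln(1 − 2Q).
1 − 2P − Q = 0.32483, giving −½ ln(0.32483) = 0.562227.
1 − 2Q = 0.589796, giving −¼ ln(0.589796) = 0.131995.
d = 0.562227 + 0.131995 = 0.694222.

0.694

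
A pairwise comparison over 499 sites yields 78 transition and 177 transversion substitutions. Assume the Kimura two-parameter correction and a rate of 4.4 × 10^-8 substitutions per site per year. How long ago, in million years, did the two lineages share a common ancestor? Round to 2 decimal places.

9.76

P = 78/499 ≈ 0.156313 and Q = 177/499 ≈ 0.354709.
Under the Kimura two-parameter model, d = −½ ln(1 − 2P − Q) − ¼ ln(1 − 2Q).
1 − 2P − Q = 0.332665, giving −½ ln(0.332665) = 0.550310.
1 − 2Q = 0.290582, giving −¼ ln(0.290582) = 0.308967.
d = 0.550310 + 0.308967 = 0.859277.
Under a molecular clock d = 2μt, so t = d/(2μ) = 0.859277 / (2 × 4.4 × 10^-8) = 9.76 million years.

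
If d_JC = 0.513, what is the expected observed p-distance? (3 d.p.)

p = (3/4)(1 − e^(−4d/3)) = 0.75 × (1 − e^(-0.684)) = 0.75 × (1 − 0.504595) = 0.371554.

0.372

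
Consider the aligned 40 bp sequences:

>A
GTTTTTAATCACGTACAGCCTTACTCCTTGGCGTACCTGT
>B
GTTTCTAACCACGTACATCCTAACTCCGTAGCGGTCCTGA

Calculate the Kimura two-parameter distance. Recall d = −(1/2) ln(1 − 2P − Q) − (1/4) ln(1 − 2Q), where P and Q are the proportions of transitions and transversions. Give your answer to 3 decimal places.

0.268

Of 40 sites, 3 differences are transitions and 6 are transversions, so P = 3/40 = 0.075 and Q = 6/40 = 0.15.
Under the Kimura two-parameter model, d = −½ ln(1 − 2P − Q) − ¼ ln(1 − 2Q).
1 − 2P − Q = 0.7, giving −½ ln(0.7) = 0.178337.
1 − 2Q = 0.7, giving −¼ ln(0.7) = 0.089169.
d = 0.178337 + 0.089169 = 0.267506.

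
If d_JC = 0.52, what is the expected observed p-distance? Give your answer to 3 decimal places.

p = (3/4)(1 − e^(−4d/3)) = 0.75 × (1 − e^(-0.693333)) = 0.75 × (1 − 0.499907) = 0.375070.

0.375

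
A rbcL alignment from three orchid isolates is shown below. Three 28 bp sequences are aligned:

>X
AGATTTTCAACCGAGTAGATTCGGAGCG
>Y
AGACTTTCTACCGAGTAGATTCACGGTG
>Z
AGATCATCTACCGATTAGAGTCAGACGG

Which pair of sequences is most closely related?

X and Y

X–Y: 6/28 differ, p = 0.214, d = 0.252.
X–Z: 8/28 differ, p = 0.286, d = 0.360.
Y–Z: 9/28 differ, p = 0.321, d = 0.420.
The smallest distance is between X and Y.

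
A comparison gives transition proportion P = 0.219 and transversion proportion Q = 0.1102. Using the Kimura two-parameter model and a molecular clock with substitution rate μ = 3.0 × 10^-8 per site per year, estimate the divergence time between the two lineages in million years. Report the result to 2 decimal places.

Under the Kimura two-parameter model, d = −½ ln(1 − 2P − Q) − ¼ ln(1 − 2Q).
1 − 2P − Q = 0.4518, giving −½ ln(0.4518) = 0.397258.
1 − 2Q = 0.7796, giving −¼ ln(0.7796) = 0.062244.
d = 0.397258 + 0.062244 = 0.459502.
Under a molecular clock d = 2μt, so t = d/(2μ) = 0.459502 / (2 × 3.0 × 10^-8) = 7.66 million years.

7.66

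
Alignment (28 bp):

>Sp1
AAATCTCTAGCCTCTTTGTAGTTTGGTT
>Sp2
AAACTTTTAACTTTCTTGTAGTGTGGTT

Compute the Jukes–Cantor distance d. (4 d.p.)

The sequences differ at 8 of 28 sites (4, 5, 7, 10, 12, 14, 15, 23), so p = 8/28 ≈ 0.285714.
d = −(3/4) ln(1 − 4p/3) = −0.75 ln(1 − 0.380952) = −0.75 ln(0.619048)
  = −0.75 × (-0.479572) = 0.359679 substitutions/site.

0.3597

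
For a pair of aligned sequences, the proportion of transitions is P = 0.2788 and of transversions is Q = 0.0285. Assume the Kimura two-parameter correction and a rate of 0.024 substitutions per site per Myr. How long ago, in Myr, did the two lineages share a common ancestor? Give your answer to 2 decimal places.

Under the Kimura two-parameter model, d = −½ ln(1 − 2P − Q) − ¼ ln(1 − 2Q).
1 − 2P − Q = 0.4139, giving −½ ln(0.4139) = 0.441065.
1 − 2Q = 0.943, giving −¼ ln(0.943) = 0.014672.
d = 0.441065 + 0.014672 = 0.455737.
Under a molecular clock d = 2μt, so t = d/(2μ) = 0.455737 / (2 × 0.024) = 9.49 Myr.

9.49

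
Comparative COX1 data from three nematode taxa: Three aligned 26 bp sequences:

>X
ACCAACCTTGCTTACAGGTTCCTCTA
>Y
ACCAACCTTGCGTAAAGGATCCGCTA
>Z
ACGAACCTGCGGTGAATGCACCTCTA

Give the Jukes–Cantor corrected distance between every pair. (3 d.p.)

X–Y: 4/26 sites differ → p ≈ 0.153846, d = −0.75 ln(1 − 0.205128) = 0.172181 ≈ 0.172.
X–Z: 10/26 sites differ → p ≈ 0.384615, d = −0.75 ln(1 − 0.51282) = 0.539341 ≈ 0.539.
Y–Z: 9/26 sites differ → p ≈ 0.346154, d = −0.75 ln(1 − 0.461539) = 0.464280 ≈ 0.464.

d(X,Y) = 0.172, d(X,Z) = 0.539, d(Y,Z) = 0.464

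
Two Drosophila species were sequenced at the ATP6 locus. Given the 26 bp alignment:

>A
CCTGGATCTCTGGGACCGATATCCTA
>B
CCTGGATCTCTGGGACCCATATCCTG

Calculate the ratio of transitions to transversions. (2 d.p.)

Transitions are A↔G and C↔T; transversions are all other mismatches.
Transitions: 1. Transversions: 1.
R = 1/1 = 1.00.

1.00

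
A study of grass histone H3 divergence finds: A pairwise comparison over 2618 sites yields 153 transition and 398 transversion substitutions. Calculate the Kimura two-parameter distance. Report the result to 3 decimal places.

P = 153/2618 ≈ 0.058442 and Q = 398/2618 ≈ 0.152024.
Under the Kimura two-parameter model, d = −½ ln(1 − 2P − Q) − ¼ ln(1 − 2Q).
1 − 2P − Q = 0.731092, giving −½ ln(0.731092) = 0.156608.
1 − 2Q = 0.695952, giving −¼ ln(0.695952) = 0.090619.
d = 0.156608 + 0.090619 = 0.247227.

0.247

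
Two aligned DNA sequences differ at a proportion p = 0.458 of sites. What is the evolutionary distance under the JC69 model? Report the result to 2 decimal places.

d = −(3/4) ln(1 − 4p/3) = −0.75 ln(1 − 0.610667) = −0.75 ln(0.389333)
  = −0.75 × (-0.943320) = 0.707490 substitutions/site.

0.71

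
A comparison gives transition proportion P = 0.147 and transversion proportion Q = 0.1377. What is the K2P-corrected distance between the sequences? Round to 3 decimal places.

0.363

Under the Kimura two-parameter model, d = −½ ln(1 − 2P − Q) − ¼ ln(1 − 2Q).
1 − 2P − Q = 0.5683, giving −½ ln(0.5683) = 0.282553.
1 − 2Q = 0.7246, giving −¼ ln(0.7246) = 0.080534.
d = 0.282553 + 0.080534 = 0.363087.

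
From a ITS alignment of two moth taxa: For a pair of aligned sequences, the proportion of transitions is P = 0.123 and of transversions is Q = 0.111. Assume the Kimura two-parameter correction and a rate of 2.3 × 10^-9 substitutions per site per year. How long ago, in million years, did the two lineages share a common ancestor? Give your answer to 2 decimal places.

61.64

Under the Kimura two-parameter model, d = −½ ln(1 − 2P − Q) − ¼ ln(1 − 2Q).
1 − 2P − Q = 0.643, giving −½ ln(0.643) = 0.220805.
1 − 2Q = 0.778, giving −¼ ln(0.778) = 0.062757.
d = 0.220805 + 0.062757 = 0.283562.
Under a molecular clock d = 2μt, so t = d/(2μ) = 0.283562 / (2 × 2.3 × 10^-9) = 61.64 million years.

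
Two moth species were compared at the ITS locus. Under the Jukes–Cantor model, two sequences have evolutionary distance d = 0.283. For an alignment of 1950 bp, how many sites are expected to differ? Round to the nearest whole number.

460

Invert JC69: p = (3/4)(1 − e^(−4d/3)) = 0.75 × (1 − e^(-0.377333)) = 0.75 × (1 − 0.685688) = 0.235734.
Expected differing sites = pL ≈ 0.235734 × 1950 = 459.6813 ≈ 460.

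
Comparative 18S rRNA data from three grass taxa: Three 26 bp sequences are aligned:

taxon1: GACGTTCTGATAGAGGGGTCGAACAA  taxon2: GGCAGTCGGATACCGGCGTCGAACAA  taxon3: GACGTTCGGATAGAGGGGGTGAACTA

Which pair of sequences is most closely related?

taxon1 and taxon3

taxon1–taxon2: 7/26 differ, p = 0.269, d = 0.334.
taxon1–taxon3: 4/26 differ, p = 0.154, d = 0.172.
taxon2–taxon3: 9/26 differ, p = 0.346, d = 0.464.
The smallest distance is between taxon1 and taxon3.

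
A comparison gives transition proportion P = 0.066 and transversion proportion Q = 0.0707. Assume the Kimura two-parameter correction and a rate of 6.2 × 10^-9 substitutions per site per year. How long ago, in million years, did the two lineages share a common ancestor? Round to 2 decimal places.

12.21

Under the Kimura two-parameter model, d = −½ ln(1 − 2P − Q) − ¼ ln(1 − 2Q).
1 − 2P − Q = 0.7973, giving −½ ln(0.7973) = 0.113262.
1 − 2Q = 0.8586, giving −¼ ln(0.8586) = 0.038113.
d = 0.113262 + 0.038113 = 0.151375.
Under a molecular clock d = 2μt, so t = d/(2μ) = 0.151375 / (2 × 6.2 × 10^-9) = 12.21 million years.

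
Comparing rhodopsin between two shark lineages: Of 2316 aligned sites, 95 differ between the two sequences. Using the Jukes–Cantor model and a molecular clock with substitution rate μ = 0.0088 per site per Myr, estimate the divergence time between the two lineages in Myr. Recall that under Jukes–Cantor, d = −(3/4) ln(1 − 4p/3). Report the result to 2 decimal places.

p = 95/2316 ≈ 0.041019.
d = −(3/4) ln(1 − 4p/3) = −0.75 ln(1 − 0.054692) = −0.75 ln(0.945308)
  = −0.75 × (-0.056244) = 0.042183 substitutions/site.
Under a molecular clock d = 2μt, so t = d/(2μ) = 0.042183 / (2 × 0.0088) = 2.40 Myr.

2.40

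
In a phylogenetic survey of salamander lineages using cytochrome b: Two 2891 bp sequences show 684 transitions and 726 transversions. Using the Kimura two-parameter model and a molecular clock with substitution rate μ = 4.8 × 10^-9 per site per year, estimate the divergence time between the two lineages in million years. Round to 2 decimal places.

P = 684/2891 ≈ 0.236596 and Q = 726/2891 ≈ 0.251124.
Under the Kimura two-parameter model, d = −½ ln(1 − 2P − Q) − ¼ ln(1 − 2Q).
1 − 2P − Q = 0.275684, giving −½ ln(0.275684) = 0.644250.
1 − 2Q = 0.497752, giving −¼ ln(0.497752) = 0.174413.
d = 0.644250 + 0.174413 = 0.818663.
Under a molecular clock d = 2μt, so t = d/(2μ) = 0.818663 / (2 × 4.8 × 10^-9) = 85.28 million years.

85.28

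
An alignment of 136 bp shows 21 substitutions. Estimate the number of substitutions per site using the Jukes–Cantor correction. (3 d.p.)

0.173

p = 21/136 ≈ 0.154412.
d = −(3/4) ln(1 − 4p/3) = −0.75 ln(1 − 0.205883) = −0.75 ln(0.794117)
  = −0.75 × (-0.230524) = 0.172893 substitutions/site.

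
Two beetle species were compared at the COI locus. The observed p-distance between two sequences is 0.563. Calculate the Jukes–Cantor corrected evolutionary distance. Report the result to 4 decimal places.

1.0417

d = −(3/4) ln(1 − 4p/3) = −0.75 ln(1 − 0.750667) = −0.75 ln(0.249333)
  = −0.75 × (-1.388966) = 1.041725 substitutions/site.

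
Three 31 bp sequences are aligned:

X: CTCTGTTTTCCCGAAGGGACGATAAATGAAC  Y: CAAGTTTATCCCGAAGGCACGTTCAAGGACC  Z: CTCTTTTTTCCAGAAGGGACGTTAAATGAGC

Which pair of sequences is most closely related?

X and Z

X–Y: 10/31 differ, p = 0.323, d = 0.422.
X–Z: 4/31 differ, p = 0.129, d = 0.142.
Y–Z: 9/31 differ, p = 0.290, d = 0.367.
The smallest distance is between X and Z.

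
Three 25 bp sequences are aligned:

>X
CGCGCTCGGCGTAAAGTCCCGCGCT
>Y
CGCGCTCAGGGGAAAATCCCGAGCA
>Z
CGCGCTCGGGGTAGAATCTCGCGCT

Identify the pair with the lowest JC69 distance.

X and Z

X–Y: 6/25 differ, p = 0.240, d = 0.289.
X–Z: 4/25 differ, p = 0.160, d = 0.180.
Y–Z: 6/25 differ, p = 0.240, d = 0.289.
The smallest distance is between X and Z.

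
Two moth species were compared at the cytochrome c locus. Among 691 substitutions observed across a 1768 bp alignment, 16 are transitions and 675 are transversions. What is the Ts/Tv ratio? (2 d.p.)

R = 16/675 = 0.023703… ≈ 0.02 (to 2 d.p.).

0.02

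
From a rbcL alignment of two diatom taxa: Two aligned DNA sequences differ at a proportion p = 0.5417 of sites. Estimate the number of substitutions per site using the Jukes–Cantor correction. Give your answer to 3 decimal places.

d = −(3/4) ln(1 − 4p/3) = −0.75 ln(1 − 0.722267) = −0.75 ln(0.277733)
  = −0.75 × (-1.281095) = 0.960821 substitutions/site.

0.961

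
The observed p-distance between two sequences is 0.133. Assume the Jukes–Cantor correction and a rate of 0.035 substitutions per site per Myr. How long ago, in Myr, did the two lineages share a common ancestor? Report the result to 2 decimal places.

2.09

d = −(3/4) ln(1 − 4p/3) = −0.75 ln(1 − 0.177333) = −0.75 ln(0.822667)
  = −0.75 × (-0.195204) = 0.146403 substitutions/site.
Under a molecular clock d = 2μt, so t = d/(2μ) = 0.146403 / (2 × 0.035) = 2.09 Myr.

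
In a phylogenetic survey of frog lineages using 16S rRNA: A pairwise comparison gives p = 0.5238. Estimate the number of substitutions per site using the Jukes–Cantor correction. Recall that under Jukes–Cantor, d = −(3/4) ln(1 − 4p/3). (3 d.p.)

d = −(3/4) ln(1 − 4p/3) = −0.75 ln(1 − 0.6984) = −0.75 ln(0.3016)
  = −0.75 × (-1.198654) = 0.898991 substitutions/site.

0.899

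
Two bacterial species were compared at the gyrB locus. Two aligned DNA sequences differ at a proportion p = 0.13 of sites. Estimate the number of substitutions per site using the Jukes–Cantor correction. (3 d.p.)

0.143

d = −(3/4) ln(1 − 4p/3) = −0.75 ln(1 − 0.173333) = −0.75 ln(0.826667)
  = −0.75 × (-0.190353) = 0.142765 substitutions/site.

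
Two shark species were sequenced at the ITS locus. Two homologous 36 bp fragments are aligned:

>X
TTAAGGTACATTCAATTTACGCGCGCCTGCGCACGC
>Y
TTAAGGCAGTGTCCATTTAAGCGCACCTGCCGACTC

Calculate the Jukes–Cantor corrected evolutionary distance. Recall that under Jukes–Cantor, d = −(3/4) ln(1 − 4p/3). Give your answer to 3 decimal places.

The sequences differ at 10 of 36 sites (7, 9, 10, 11, 14, 20, 25, 31, 32, 35), so p = 10/36 ≈ 0.277778.
d = −(3/4) ln(1 − 4p/3) = −0.75 ln(1 − 0.370371) = −0.75 ln(0.629629)
  = −0.75 × (-0.462625) = 0.346969 substitutions/site.

0.347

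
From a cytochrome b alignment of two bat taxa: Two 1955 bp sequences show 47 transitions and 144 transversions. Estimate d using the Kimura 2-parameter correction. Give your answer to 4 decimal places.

P = 47/1955 ≈ 0.024041 and Q = 144/1955 ≈ 0.073657.
Under the Kimura two-parameter model, d = −½ ln(1 − 2P − Q) − ¼ ln(1 − 2Q).
1 − 2P − Q = 0.878261, giving −½ ln(0.878261) = 0.064906.
1 − 2Q = 0.852686, giving −¼ ln(0.852686) = 0.039841.
d = 0.064906 + 0.039841 = 0.104747.

0.1047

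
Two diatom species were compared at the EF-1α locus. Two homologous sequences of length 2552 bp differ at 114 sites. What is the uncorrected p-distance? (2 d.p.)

0.04

p = 114/2552 = 0.044670… ≈ 0.04 (to 2 d.p.).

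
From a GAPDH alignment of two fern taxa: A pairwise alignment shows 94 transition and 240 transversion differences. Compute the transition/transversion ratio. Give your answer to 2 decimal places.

0.39

R = 94/240 = 0.391666… ≈ 0.39 (to 2 d.p.).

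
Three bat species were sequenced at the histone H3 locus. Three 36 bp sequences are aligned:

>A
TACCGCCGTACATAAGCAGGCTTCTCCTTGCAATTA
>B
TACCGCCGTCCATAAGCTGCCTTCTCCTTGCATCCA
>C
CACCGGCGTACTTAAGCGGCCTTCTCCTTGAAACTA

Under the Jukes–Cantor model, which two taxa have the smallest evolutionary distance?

A–B: 6/36 differ, p = 0.167, d = 0.188.
A–C: 7/36 differ, p = 0.194, d = 0.225.
B–C: 8/36 differ, p = 0.222, d = 0.264.
The smallest distance is between A and B.

A and B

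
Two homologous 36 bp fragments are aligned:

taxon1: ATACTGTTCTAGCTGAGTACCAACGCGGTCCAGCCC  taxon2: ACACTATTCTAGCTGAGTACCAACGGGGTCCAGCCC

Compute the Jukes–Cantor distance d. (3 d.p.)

0.088

The sequences differ at 3 of 36 sites (2, 6, 26), so p = 3/36 ≈ 0.083333.
d = −(3/4) ln(1 − 4p/3) = −0.75 ln(1 − 0.111111) = −0.75 ln(0.888889)
  = −0.75 × (-0.117783) = 0.088337 substitutions/site.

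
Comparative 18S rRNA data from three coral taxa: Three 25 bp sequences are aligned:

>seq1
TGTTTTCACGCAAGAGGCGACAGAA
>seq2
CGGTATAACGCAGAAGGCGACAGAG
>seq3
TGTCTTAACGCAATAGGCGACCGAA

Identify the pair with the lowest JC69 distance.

seq1 and seq3

seq1–seq2: 7/25 differ, p = 0.280, d = 0.351.
seq1–seq3: 4/25 differ, p = 0.160, d = 0.180.
seq2–seq3: 8/25 differ, p = 0.320, d = 0.417.
The smallest distance is between seq1 and seq3.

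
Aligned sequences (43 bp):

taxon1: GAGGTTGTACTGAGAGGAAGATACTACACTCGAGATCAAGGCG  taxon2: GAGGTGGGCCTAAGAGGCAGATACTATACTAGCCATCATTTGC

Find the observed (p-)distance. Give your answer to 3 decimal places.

The sequences differ at 14 of 43 positions.
p = 14/43 = 0.325581… ≈ 0.326 (to 3 d.p.).

0.326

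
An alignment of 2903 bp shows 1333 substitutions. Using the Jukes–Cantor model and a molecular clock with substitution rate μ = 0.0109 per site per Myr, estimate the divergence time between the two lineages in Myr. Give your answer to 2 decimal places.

p = 1333/2903 ≈ 0.45918.
d = −(3/4) ln(1 − 4p/3) = −0.75 ln(1 − 0.61224) = −0.75 ln(0.38776)
  = −0.75 × (-0.947369) = 0.710527 substitutions/site.
Under a molecular clock d = 2μt, so t = d/(2μ) = 0.710527 / (2 × 0.0109) = 32.59 Myr.

32.59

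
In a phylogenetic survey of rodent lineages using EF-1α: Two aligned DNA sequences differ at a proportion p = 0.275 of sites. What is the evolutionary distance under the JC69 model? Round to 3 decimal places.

d = −(3/4) ln(1 − 4p/3) = −0.75 ln(1 − 0.366667) = −0.75 ln(0.633333)
  = −0.75 × (-0.456759) = 0.342569 substitutions/site.

0.343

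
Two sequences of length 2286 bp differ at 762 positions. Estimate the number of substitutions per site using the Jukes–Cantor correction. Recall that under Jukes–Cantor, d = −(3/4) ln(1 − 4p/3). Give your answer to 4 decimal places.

0.4408

p = 762/2286 ≈ 0.333333.
d = −(3/4) ln(1 − 4p/3) = −0.75 ln(1 − 0.444444) = −0.75 ln(0.555556)
  = −0.75 × (-0.587786) = 0.440840 substitutions/site.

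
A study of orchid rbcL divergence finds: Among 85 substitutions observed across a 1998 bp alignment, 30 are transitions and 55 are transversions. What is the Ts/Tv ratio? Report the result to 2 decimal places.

0.55

R = 30/55 = 0.545454… ≈ 0.55 (to 2 d.p.).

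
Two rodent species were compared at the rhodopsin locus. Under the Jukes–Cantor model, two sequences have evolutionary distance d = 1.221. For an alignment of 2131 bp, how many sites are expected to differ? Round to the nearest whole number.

Invert JC69: p = (3/4)(1 − e^(−4d/3)) = 0.75 × (1 − e^(-1.628)) = 0.75 × (1 − 0.196322) = 0.602759.
Expected differing sites = pL ≈ 0.602759 × 2131 = 1284.479429 ≈ 1284.

1284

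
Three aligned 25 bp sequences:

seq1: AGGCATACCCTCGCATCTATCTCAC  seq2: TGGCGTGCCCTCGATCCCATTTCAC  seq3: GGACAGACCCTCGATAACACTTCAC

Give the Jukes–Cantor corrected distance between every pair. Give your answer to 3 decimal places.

d(seq1,seq2) = 0.417, d(seq1,seq3) = 0.572, d(seq2,seq3) = 0.417

seq1–seq2: 8/25 sites differ → p = 0.32, d = −0.75 ln(1 − 0.426667) = 0.417216 ≈ 0.417.
seq1–seq3: 10/25 sites differ → p = 0.4, d = −0.75 ln(1 − 0.533333) = 0.571605 ≈ 0.572.
seq2–seq3: 8/25 sites differ → p = 0.32, d = −0.75 ln(1 − 0.426667) = 0.417216 ≈ 0.417.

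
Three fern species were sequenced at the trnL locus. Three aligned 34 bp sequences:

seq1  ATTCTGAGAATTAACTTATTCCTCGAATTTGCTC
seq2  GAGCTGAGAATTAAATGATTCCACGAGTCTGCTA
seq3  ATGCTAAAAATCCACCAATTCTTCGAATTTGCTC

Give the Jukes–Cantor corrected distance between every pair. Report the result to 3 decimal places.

seq1–seq2: 9/34 sites differ → p ≈ 0.264706, d = −0.75 ln(1 − 0.352941) = 0.326488 ≈ 0.326.
seq1–seq3: 8/34 sites differ → p ≈ 0.235294, d = −0.75 ln(1 − 0.313725) = 0.282358 ≈ 0.282.
seq2–seq3: 14/34 sites differ → p ≈ 0.411765, d = −0.75 ln(1 − 0.54902) = 0.597249 ≈ 0.597.

d(seq1,seq2) = 0.326, d(seq1,seq3) = 0.282, d(seq2,seq3) = 0.597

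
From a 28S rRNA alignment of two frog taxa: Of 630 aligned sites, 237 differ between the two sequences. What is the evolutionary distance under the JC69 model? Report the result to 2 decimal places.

0.52

p = 237/630 ≈ 0.37619.
d = −(3/4) ln(1 − 4p/3) = −0.75 ln(1 − 0.501587) = −0.75 ln(0.498413)
  = −0.75 × (-0.696326) = 0.522245 substitutions/site.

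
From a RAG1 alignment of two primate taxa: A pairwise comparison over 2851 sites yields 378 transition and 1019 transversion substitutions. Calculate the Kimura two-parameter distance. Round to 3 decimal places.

P = 378/2851 ≈ 0.132585 and Q = 1019/2851 ≈ 0.357418.
Under the Kimura two-parameter model, d = −½ ln(1 − 2P − Q) − ¼ ln(1 − 2Q).
1 − 2P − Q = 0.377412, giving −½ ln(0.377412) = 0.487209.
1 − 2Q = 0.285164, giving −¼ ln(0.285164) = 0.313673.
d = 0.487209 + 0.313673 = 0.800882.

0.801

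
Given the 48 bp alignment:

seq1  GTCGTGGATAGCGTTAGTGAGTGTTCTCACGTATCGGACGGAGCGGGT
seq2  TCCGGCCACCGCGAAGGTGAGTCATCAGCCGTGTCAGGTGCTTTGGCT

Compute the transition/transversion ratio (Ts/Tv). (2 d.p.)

Transitions are A↔G and C↔T; transversions are all other mismatches.
Transitions: 8. Transversions: 16.
R = 8/16 = 0.50.

0.50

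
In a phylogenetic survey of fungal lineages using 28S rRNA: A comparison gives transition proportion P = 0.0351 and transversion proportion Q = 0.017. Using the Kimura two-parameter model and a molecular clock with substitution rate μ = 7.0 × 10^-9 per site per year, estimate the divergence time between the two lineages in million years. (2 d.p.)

Under the Kimura two-parameter model, d = −½ ln(1 − 2P − Q) − ¼ ln(1 − 2Q).
1 − 2P − Q = 0.9128, giving −½ ln(0.9128) = 0.045619.
1 − 2Q = 0.966, giving −¼ ln(0.966) = 0.008648.
d = 0.045619 + 0.008648 = 0.054267.
Under a molecular clock d = 2μt, so t = d/(2μ) = 0.054267 / (2 × 7.0 × 10^-9) = 3.88 million years.

3.88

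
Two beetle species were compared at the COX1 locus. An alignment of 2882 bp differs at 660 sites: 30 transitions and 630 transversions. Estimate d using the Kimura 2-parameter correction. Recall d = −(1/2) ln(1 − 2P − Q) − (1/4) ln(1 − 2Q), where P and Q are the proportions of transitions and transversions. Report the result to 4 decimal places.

0.2805

P = 30/2882 ≈ 0.010409 and Q = 630/2882 ≈ 0.218598.
Under the Kimura two-parameter model, d = −½ ln(1 − 2P − Q) − ¼ ln(1 − 2Q).
1 − 2P − Q = 0.760584, giving −½ ln(0.760584) = 0.136834.
1 − 2Q = 0.562804, giving −¼ ln(0.562804) = 0.143706.
d = 0.136834 + 0.143706 = 0.280540.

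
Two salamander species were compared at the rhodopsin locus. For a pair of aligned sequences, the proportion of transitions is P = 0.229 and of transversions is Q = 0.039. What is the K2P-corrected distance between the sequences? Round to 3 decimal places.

0.364

Under the Kimura two-parameter model, d = −½ ln(1 − 2P − Q) − ¼ ln(1 − 2Q).
1 − 2P − Q = 0.503, giving −½ ln(0.503) = 0.343583.
1 − 2Q = 0.922, giving −¼ ln(0.922) = 0.020303.
d = 0.343583 + 0.020303 = 0.363886.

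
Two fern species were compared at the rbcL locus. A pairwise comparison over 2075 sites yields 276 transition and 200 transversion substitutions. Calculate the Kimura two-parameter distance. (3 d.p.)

0.279

P = 276/2075 ≈ 0.133012 and Q = 200/2075 ≈ 0.096386.
Under the Kimura two-parameter model, d = −½ ln(1 − 2P − Q) − ¼ ln(1 − 2Q).
1 − 2P − Q = 0.63759, giving −½ ln(0.63759) = 0.225030.
1 − 2Q = 0.807228, giving −¼ ln(0.807228) = 0.053537.
d = 0.225030 + 0.053537 = 0.278567.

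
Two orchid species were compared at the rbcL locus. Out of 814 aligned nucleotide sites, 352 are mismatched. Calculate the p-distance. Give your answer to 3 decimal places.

p = 352/814 = 0.432432… ≈ 0.432 (to 3 d.p.).

0.432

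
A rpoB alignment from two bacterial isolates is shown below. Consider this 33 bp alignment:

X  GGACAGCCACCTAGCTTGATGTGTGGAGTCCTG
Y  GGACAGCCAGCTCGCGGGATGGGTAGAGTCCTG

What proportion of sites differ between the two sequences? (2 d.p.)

The sequences differ at 6 of 33 positions (sites 10, 13, 16, 17, 22, 25).
p = 6/33 = 0.181818… ≈ 0.18 (to 2 d.p.).

0.18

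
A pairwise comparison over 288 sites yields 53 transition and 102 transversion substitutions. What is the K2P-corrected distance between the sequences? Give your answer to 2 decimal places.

P = 53/288 ≈ 0.184028 and Q = 102/288 ≈ 0.354167.
Under the Kimura two-parameter model, d = −½ ln(1 − 2P − Q) − ¼ ln(1 − 2Q).
1 − 2P − Q = 0.277777, giving −½ ln(0.277777) = 0.640468.
1 − 2Q = 0.291666, giving −¼ ln(0.291666) = 0.308036.
d = 0.640468 + 0.308036 = 0.948504.

0.95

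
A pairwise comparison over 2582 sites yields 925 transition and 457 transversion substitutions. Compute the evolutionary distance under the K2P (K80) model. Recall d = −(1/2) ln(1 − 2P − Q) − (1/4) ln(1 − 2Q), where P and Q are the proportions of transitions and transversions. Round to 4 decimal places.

P = 925/2582 ≈ 0.358249 and Q = 457/2582 ≈ 0.176995.
Under the Kimura two-parameter model, d = −½ ln(1 − 2P − Q) − ¼ ln(1 − 2Q).
1 − 2P − Q = 0.106507, giving −½ ln(0.106507) = 1.119772.
1 − 2Q = 0.64601, giving −¼ ln(0.64601) = 0.109235.
d = 1.119772 + 0.109235 = 1.229007.

1.2290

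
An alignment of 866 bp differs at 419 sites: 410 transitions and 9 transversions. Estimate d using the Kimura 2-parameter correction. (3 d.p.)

P = 410/866 ≈ 0.473441 and Q = 9/866 ≈ 0.010393.
Under the Kimura two-parameter model, d = −½ ln(1 − 2P − Q) − ¼ ln(1 − 2Q).
1 − 2P − Q = 0.042725, giving −½ ln(0.042725) = 1.576486.
1 − 2Q = 0.979214, giving −¼ ln(0.979214) = 0.005251.
d = 1.576486 + 0.005251 = 1.581737.

1.582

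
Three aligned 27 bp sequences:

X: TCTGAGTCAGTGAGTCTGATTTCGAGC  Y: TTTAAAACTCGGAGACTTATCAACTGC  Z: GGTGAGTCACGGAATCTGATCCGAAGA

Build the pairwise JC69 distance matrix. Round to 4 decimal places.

X–Y: 14/27 sites differ → p ≈ 0.518519, d = −0.75 ln(1 − 0.691359) = 0.881682 ≈ 0.8817.
X–Z: 10/27 sites differ → p ≈ 0.37037, d = −0.75 ln(1 − 0.493827) = 0.510658 ≈ 0.5107.
Y–Z: 14/27 sites differ → p ≈ 0.518519, d = −0.75 ln(1 − 0.691359) = 0.881682 ≈ 0.8817.

d(X,Y) = 0.8817, d(X,Z) = 0.5107, d(Y,Z) = 0.8817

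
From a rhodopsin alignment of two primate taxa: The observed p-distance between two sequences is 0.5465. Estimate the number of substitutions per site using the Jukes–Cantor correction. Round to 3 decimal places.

0.978

d = −(3/4) ln(1 − 4p/3) = −0.75 ln(1 − 0.728667) = −0.75 ln(0.271333)
  = −0.75 × (-1.304408) = 0.978306 substitutions/site.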